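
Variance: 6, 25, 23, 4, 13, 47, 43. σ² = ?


Mean = 23.0000
Squared deviations: 289.0000, 4.0000, 0, 361.0000, 100.0000, 576.0000, 400.0000
Sum = 1730.0000
Variance = 1730.0000/7 = 247.1429

Variance = 247.1429


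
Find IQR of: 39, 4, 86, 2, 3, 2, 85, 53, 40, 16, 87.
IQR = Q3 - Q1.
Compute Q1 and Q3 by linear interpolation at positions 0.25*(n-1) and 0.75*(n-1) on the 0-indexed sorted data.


Sorted: 2, 2, 3, 4, 16, 39, 40, 53, 85, 86, 87
Q1 (25th %ile) = 3.5000
Q3 (75th %ile) = 69.0000
IQR = 69.0000 - 3.5000 = 65.5000

IQR = 65.5000


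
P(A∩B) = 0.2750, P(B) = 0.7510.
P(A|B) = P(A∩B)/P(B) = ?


P(A|B) = 0.2750/0.7510 = 0.3662

P(A|B) = 0.3662


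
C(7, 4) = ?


C(7,4) = 7!/(4! × 3!)
= 5040/(24 × 6)
= 35

C(7,4) = 35


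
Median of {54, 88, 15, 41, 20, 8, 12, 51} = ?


Sorted: 8, 12, 15, 20, 41, 51, 54, 88
n = 8 (even)
Middle values: 20 and 41
Median = (20+41)/2 = 30.5000

Median = 30.5000


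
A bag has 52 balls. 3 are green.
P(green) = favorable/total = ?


P = 3/52 = 0.0577

P = 0.0577


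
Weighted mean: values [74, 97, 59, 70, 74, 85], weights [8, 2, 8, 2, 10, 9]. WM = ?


Numerator = 74*8 + 97*2 + 59*8 + 70*2 + 74*10 + 85*9 = 2903
Denominator = 8 + 2 + 8 + 2 + 10 + 9 = 39
WM = 2903/39 = 74.4359

WM = 74.4359


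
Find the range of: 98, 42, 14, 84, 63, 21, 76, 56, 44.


Max = 98, Min = 14
Range = 98 - 14 = 84

Range = 84


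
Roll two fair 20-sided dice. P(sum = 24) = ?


Total outcomes = 20×20 = 400
Favorable (sum = 24): 17
P = 17/400 = 0.0425

P = 0.0425


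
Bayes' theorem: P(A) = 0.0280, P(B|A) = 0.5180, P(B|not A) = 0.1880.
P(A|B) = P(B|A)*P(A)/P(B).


P(B) = P(B|A)*P(A) + P(B|A')*P(A')
= 0.5180*0.0280 + 0.1880*0.9720
= 0.014504 + 0.182736 = 0.197240
P(A|B) = 0.014504/0.197240 = 0.0735

P(A|B) = 0.0735


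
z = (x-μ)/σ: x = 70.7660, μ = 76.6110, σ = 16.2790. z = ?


z = (70.7660 - 76.6110)/16.2790
= -5.8450/16.2790
= -0.3591

z = -0.3591


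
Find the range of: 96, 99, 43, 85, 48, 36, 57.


Max = 99, Min = 36
Range = 99 - 36 = 63

Range = 63


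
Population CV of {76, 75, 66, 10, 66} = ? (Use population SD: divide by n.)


Mean = 58.6000
SD = 24.6706
CV = (24.6706/58.6000)*100 = 42.1001%

CV = 42.1001%


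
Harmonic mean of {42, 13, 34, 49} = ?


Sum of reciprocals = 1/42 + 1/13 + 1/34 + 1/49 = 0.150553
HM = 4/0.150553 = 26.5688

HM = 26.5688


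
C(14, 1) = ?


C(14,1) = 14!/(1! × 13!)
= 87178291200/(1 × 6227020800)
= 14

C(14,1) = 14


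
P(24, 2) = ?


P(24,2) = 24!/22!
= 620448401733239439360000/1124000727777607680000
= 552

P(24,2) = 552


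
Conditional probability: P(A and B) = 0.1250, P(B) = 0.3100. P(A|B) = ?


P(A|B) = 0.1250/0.3100 = 0.4032

P(A|B) = 0.4032


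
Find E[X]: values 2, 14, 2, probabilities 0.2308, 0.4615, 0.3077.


E[X] = 2*0.2308 + 14*0.4615 + 2*0.3077
= 0.4616 + 6.4610 + 0.6154
= 7.5380

E[X] = 7.5380


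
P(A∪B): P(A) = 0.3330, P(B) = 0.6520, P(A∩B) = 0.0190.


P(A∪B) = 0.3330 + 0.6520 - 0.0190
= 0.9850 - 0.0190
= 0.9660

P(A∪B) = 0.9660


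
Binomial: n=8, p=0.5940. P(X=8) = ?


C(8,8) = 1
p^8 = 0.015499
(1-p)^0 = 1.000000
P = 1 * 0.015499 * 1.000000 = 0.0155

P(X=8) = 0.0155


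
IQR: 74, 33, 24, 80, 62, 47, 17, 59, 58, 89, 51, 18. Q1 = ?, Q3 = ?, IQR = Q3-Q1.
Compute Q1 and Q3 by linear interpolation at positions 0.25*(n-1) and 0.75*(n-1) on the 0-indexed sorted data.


Sorted: 17, 18, 24, 33, 47, 51, 58, 59, 62, 74, 80, 89
Q1 (25th %ile) = 30.7500
Q3 (75th %ile) = 65.0000
IQR = 65.0000 - 30.7500 = 34.2500

IQR = 34.2500


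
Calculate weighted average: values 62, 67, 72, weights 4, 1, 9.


Numerator = 62*4 + 67*1 + 72*9 = 963
Denominator = 4 + 1 + 9 = 14
WM = 963/14 = 68.7857

WM = 68.7857


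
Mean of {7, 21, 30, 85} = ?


Sum = 7 + 21 + 30 + 85 = 143
n = 4
Mean = 143/4 = 35.7500

Mean = 35.7500


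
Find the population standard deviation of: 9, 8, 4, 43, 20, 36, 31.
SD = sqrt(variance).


Mean = 21.5714
Variance = 201.3878
SD = sqrt(201.3878) = 14.1911

SD = 14.1911


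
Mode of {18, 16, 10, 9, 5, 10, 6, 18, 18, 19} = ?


Frequencies: 5:1, 6:1, 9:1, 10:2, 16:1, 18:3, 19:1
Max frequency = 3
Mode = 18

Mode = 18


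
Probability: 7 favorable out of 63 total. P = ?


P = 7/63 = 0.1111

P = 0.1111


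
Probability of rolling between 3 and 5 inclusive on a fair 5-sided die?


Favorable outcomes (3 ≤ roll ≤ 5): 3
Total outcomes = 5
P = 3/5 = 0.6000

P = 0.6000


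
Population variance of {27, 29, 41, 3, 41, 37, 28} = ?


Mean = 29.4286
Squared deviations: 5.8980, 0.1837, 133.8980, 698.4694, 133.8980, 57.3265, 2.0408
Sum = 1031.7143
Variance = 1031.7143/7 = 147.3878

Variance = 147.3878


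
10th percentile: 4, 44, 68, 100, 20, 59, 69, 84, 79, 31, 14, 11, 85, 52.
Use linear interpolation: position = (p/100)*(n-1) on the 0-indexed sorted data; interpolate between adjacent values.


Sorted: 4, 11, 14, 20, 31, 44, 52, 59, 68, 69, 79, 84, 85, 100
n = 14
Index = 10/100 * 13 = 1.3000
Lower = data[1] = 11, Upper = data[2] = 14
P10 = 11 + 0.3000*(3) = 11.9000

P10 = 11.9000


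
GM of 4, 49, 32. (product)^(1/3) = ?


Product = 4 × 49 × 32 = 6272
GM = 6272^(1/3) = 18.4417

GM = 18.4417


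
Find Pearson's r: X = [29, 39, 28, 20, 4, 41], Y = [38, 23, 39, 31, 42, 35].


Mean X = 26.8333, Mean Y = 34.6667
SD X = 12.401837, SD Y = 6.236096
Cov = -44.555556
r = -44.555556/(12.401837*6.236096) = -0.5761

r = -0.5761


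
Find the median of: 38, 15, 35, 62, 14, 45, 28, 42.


Sorted: 14, 15, 28, 35, 38, 42, 45, 62
n = 8 (even)
Middle values: 35 and 38
Median = (35+38)/2 = 36.5000

Median = 36.5000


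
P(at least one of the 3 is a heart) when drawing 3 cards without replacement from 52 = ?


P(at least one) = 1 - P(none)
P(none) = (39/52) × (38/51) × (37/50) = 0.413529
P(at least one) = 1 - 0.413529 = 0.5865

P = 0.5865


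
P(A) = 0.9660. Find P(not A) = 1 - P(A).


P(not A) = 1 - 0.9660 = 0.0340

P(not A) = 0.0340


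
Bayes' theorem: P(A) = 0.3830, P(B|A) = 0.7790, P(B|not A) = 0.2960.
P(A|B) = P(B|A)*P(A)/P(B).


P(B) = P(B|A)*P(A) + P(B|A')*P(A')
= 0.7790*0.3830 + 0.2960*0.6170
= 0.298357 + 0.182632 = 0.480989
P(A|B) = 0.298357/0.480989 = 0.6203

P(A|B) = 0.6203


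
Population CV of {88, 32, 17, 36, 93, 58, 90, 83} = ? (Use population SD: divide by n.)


Mean = 62.1250
SD = 28.4580
CV = (28.4580/62.1250)*100 = 45.8077%

CV = 45.8077%


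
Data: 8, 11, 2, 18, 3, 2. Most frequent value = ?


Frequencies: 2:2, 3:1, 8:1, 11:1, 18:1
Max frequency = 2
Mode = 2

Mode = 2


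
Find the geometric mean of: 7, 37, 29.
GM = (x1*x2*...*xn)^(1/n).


Product = 7 × 37 × 29 = 7511
GM = 7511^(1/3) = 19.5839

GM = 19.5839


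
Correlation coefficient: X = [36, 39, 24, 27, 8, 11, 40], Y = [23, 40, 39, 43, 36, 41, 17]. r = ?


Mean X = 26.4286, Mean Y = 34.1429
SD X = 12.057684, SD Y = 9.295599
Cov = -58.918367
r = -58.918367/(12.057684*9.295599) = -0.5257

r = -0.5257


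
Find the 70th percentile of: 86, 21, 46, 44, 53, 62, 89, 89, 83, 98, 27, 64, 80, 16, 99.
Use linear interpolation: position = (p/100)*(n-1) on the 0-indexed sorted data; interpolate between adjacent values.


Sorted: 16, 21, 27, 44, 46, 53, 62, 64, 80, 83, 86, 89, 89, 98, 99
n = 15
Index = 70/100 * 14 = 9.8000
Lower = data[9] = 83, Upper = data[10] = 86
P70 = 83 + 0.8000*(3) = 85.4000

P70 = 85.4000


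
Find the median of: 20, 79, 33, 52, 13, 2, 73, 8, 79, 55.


Sorted: 2, 8, 13, 20, 33, 52, 55, 73, 79, 79
n = 10 (even)
Middle values: 33 and 52
Median = (33+52)/2 = 42.5000

Median = 42.5000


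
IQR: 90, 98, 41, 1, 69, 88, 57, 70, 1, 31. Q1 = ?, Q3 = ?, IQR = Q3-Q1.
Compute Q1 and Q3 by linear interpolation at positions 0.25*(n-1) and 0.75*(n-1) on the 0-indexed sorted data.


Sorted: 1, 1, 31, 41, 57, 69, 70, 88, 90, 98
Q1 (25th %ile) = 33.5000
Q3 (75th %ile) = 83.5000
IQR = 83.5000 - 33.5000 = 50.0000

IQR = 50.0000


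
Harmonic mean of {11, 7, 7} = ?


Sum of reciprocals = 1/11 + 1/7 + 1/7 = 0.376623
HM = 3/0.376623 = 7.9655

HM = 7.9655


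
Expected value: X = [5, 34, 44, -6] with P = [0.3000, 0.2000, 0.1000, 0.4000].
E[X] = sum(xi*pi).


E[X] = 5*0.3000 + 34*0.2000 + 44*0.1000 - 6*0.4000
= 1.5000 + 6.8000 + 4.4000 - 2.4000
= 10.3000

E[X] = 10.3000


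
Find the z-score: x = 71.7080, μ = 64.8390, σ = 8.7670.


z = (71.7080 - 64.8390)/8.7670
= 6.8690/8.7670
= 0.7835

z = 0.7835


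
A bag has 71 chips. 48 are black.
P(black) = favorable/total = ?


P = 48/71 = 0.6761

P = 0.6761


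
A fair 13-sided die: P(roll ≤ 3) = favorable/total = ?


Favorable outcomes (roll ≤ 3): 3
Total outcomes = 13
P = 3/13 = 0.2308

P = 0.2308


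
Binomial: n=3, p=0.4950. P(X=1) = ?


C(3,1) = 3
p^1 = 0.495000
(1-p)^2 = 0.255025
P = 3 * 0.495000 * 0.255025 = 0.3787

P(X=1) = 0.3787


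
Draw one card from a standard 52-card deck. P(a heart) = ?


13 hearts in 52 cards
P = 13/52 = 0.2500

P = 0.2500


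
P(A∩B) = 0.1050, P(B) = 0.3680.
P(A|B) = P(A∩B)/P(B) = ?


P(A|B) = 0.1050/0.3680 = 0.2853

P(A|B) = 0.2853


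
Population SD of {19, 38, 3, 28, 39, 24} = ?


Mean = 25.1667
Variance = 149.1389
SD = sqrt(149.1389) = 12.2122

SD = 12.2122


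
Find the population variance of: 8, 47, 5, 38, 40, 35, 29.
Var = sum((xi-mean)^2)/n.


Mean = 28.8571
Squared deviations: 435.0204, 329.1633, 569.1633, 83.5918, 124.1633, 37.7347, 0.0204
Sum = 1578.8571
Variance = 1578.8571/7 = 225.5510

Variance = 225.5510


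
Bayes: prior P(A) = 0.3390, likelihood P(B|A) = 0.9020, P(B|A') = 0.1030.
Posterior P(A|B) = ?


P(B) = P(B|A)*P(A) + P(B|A')*P(A')
= 0.9020*0.3390 + 0.1030*0.6610
= 0.305778 + 0.068083 = 0.373861
P(A|B) = 0.305778/0.373861 = 0.8179

P(A|B) = 0.8179


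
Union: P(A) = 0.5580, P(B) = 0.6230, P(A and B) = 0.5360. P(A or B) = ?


P(A∪B) = 0.5580 + 0.6230 - 0.5360
= 1.1810 - 0.5360
= 0.6450

P(A∪B) = 0.6450


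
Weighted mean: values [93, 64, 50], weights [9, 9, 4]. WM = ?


Numerator = 93*9 + 64*9 + 50*4 = 1613
Denominator = 9 + 9 + 4 = 22
WM = 1613/22 = 73.3182

WM = 73.3182


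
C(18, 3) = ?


C(18,3) = 18!/(3! × 15!)
= 6402373705728000/(6 × 1307674368000)
= 816

C(18,3) = 816


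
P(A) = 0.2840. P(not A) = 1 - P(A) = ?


P(not A) = 1 - 0.2840 = 0.7160

P(not A) = 0.7160


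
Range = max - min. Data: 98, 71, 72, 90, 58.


Max = 98, Min = 58
Range = 98 - 58 = 40

Range = 40


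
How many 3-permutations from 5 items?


P(5,3) = 5!/2!
= 120/2
= 60

P(5,3) = 60


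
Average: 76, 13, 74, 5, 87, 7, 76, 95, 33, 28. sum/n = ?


Sum = 76 + 13 + 74 + 5 + 87 + 7 + 76 + 95 + 33 + 28 = 494
n = 10
Mean = 494/10 = 49.4000

Mean = 49.4000


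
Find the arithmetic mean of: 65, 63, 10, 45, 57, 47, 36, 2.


Sum = 65 + 63 + 10 + 45 + 57 + 47 + 36 + 2 = 325
n = 8
Mean = 325/8 = 40.6250

Mean = 40.6250


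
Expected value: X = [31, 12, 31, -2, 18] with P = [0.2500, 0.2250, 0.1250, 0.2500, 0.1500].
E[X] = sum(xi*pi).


E[X] = 31*0.2500 + 12*0.2250 + 31*0.1250 - 2*0.2500 + 18*0.1500
= 7.7500 + 2.7000 + 3.8750 - 0.5000 + 2.7000
= 16.5250

E[X] = 16.5250


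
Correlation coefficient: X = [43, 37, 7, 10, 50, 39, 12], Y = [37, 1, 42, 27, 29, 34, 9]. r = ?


Mean X = 28.2857, Mean Y = 25.5714
SD X = 16.610791, SD Y = 13.957662
Cov = 1.836735
r = 1.836735/(16.610791*13.957662) = 0.0079

r = 0.0079


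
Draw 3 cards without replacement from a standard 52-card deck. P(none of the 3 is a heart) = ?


P(no hearts) = (39/52) × (38/51) × (37/50)
= 0.4135

P = 0.4135


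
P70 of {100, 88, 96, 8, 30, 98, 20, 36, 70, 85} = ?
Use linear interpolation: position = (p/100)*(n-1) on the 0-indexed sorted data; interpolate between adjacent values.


Sorted: 8, 20, 30, 36, 70, 85, 88, 96, 98, 100
n = 10
Index = 70/100 * 9 = 6.3000
Lower = data[6] = 88, Upper = data[7] = 96
P70 = 88 + 0.3000*(8) = 90.4000

P70 = 90.4000


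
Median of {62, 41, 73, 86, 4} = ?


Sorted: 4, 41, 62, 73, 86
n = 5 (odd)
Middle value = 62

Median = 62


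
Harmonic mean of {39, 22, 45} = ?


Sum of reciprocals = 1/39 + 1/22 + 1/45 = 0.093318
HM = 3/0.093318 = 32.1482

HM = 32.1482


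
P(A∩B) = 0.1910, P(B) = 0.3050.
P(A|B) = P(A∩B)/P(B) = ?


P(A|B) = 0.1910/0.3050 = 0.6262

P(A|B) = 0.6262


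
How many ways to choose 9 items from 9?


C(9,9) = 9!/(9! × 0!)
= 362880/(362880 × 1)
= 1

C(9,9) = 1


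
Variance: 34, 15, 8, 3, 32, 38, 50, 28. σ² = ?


Mean = 26.0000
Squared deviations: 64.0000, 121.0000, 324.0000, 529.0000, 36.0000, 144.0000, 576.0000, 4.0000
Sum = 1798.0000
Variance = 1798.0000/8 = 224.7500

Variance = 224.7500


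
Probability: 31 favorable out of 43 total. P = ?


P = 31/43 = 0.7209

P = 0.7209


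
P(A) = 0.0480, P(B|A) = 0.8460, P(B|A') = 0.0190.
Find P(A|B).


P(B) = P(B|A)*P(A) + P(B|A')*P(A')
= 0.8460*0.0480 + 0.0190*0.9520
= 0.040608 + 0.018088 = 0.058696
P(A|B) = 0.040608/0.058696 = 0.6918

P(A|B) = 0.6918


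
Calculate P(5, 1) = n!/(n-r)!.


P(5,1) = 5!/4!
= 120/24
= 5

P(5,1) = 5


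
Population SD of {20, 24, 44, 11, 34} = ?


Mean = 26.6000
Variance = 130.2400
SD = sqrt(130.2400) = 11.4123

SD = 11.4123


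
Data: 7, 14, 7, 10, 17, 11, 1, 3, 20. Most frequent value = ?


Frequencies: 1:1, 3:1, 7:2, 10:1, 11:1, 14:1, 17:1, 20:1
Max frequency = 2
Mode = 7

Mode = 7


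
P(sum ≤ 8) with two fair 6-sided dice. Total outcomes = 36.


Total outcomes = 6×6 = 36
Favorable (sum ≤ 8): 26
P = 26/36 = 0.7222

P = 0.7222


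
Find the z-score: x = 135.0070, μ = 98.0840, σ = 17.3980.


z = (135.0070 - 98.0840)/17.3980
= 36.9230/17.3980
= 2.1223

z = 2.1223


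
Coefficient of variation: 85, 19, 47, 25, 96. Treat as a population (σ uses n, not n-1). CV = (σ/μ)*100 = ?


Mean = 54.4000
SD = 31.1101
CV = (31.1101/54.4000)*100 = 57.1877%

CV = 57.1877%


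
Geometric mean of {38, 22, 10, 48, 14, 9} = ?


Product = 38 × 22 × 10 × 48 × 14 × 9 = 50561280
GM = 50561280^(1/6) = 19.2296

GM = 19.2296


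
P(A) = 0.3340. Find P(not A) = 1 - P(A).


P(not A) = 1 - 0.3340 = 0.6660

P(not A) = 0.6660


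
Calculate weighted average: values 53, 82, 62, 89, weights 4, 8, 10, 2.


Numerator = 53*4 + 82*8 + 62*10 + 89*2 = 1666
Denominator = 4 + 8 + 10 + 2 = 24
WM = 1666/24 = 69.4167

WM = 69.4167


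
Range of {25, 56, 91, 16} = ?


Max = 91, Min = 16
Range = 91 - 16 = 75

Range = 75


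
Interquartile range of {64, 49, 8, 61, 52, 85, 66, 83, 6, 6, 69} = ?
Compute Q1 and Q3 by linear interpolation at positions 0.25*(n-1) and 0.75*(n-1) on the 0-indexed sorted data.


Sorted: 6, 6, 8, 49, 52, 61, 64, 66, 69, 83, 85
Q1 (25th %ile) = 28.5000
Q3 (75th %ile) = 67.5000
IQR = 67.5000 - 28.5000 = 39.0000

IQR = 39.0000


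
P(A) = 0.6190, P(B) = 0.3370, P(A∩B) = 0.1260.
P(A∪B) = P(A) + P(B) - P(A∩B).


P(A∪B) = 0.6190 + 0.3370 - 0.1260
= 0.9560 - 0.1260
= 0.8300

P(A∪B) = 0.8300


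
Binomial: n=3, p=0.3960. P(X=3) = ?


C(3,3) = 1
p^3 = 0.062099
(1-p)^0 = 1.000000
P = 1 * 0.062099 * 1.000000 = 0.0621

P(X=3) = 0.0621


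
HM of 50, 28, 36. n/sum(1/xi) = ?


Sum of reciprocals = 1/50 + 1/28 + 1/36 = 0.083492
HM = 3/0.083492 = 35.9316

HM = 35.9316


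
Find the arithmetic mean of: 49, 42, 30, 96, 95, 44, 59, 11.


Sum = 49 + 42 + 30 + 96 + 95 + 44 + 59 + 11 = 426
n = 8
Mean = 426/8 = 53.2500

Mean = 53.2500


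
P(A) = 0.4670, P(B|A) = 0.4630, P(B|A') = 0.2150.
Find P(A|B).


P(B) = P(B|A)*P(A) + P(B|A')*P(A')
= 0.4630*0.4670 + 0.2150*0.5330
= 0.216221 + 0.114595 = 0.330816
P(A|B) = 0.216221/0.330816 = 0.6536

P(A|B) = 0.6536


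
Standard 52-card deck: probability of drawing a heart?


13 hearts in 52 cards
P = 13/52 = 0.2500

P = 0.2500


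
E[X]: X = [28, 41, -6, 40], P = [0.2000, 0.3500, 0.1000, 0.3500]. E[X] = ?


E[X] = 28*0.2000 + 41*0.3500 - 6*0.1000 + 40*0.3500
= 5.6000 + 14.3500 - 0.6000 + 14.0000
= 33.3500

E[X] = 33.3500


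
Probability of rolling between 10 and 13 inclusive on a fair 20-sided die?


Favorable outcomes (10 ≤ roll ≤ 13): 4
Total outcomes = 20
P = 4/20 = 0.2000

P = 0.2000


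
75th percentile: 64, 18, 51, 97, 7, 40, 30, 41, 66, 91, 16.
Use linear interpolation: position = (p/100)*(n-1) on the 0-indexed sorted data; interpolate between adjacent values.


Sorted: 7, 16, 18, 30, 40, 41, 51, 64, 66, 91, 97
n = 11
Index = 75/100 * 10 = 7.5000
Lower = data[7] = 64, Upper = data[8] = 66
P75 = 64 + 0.5000*(2) = 65.0000

P75 = 65.0000


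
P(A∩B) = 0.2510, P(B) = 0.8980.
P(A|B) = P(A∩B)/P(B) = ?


P(A|B) = 0.2510/0.8980 = 0.2795

P(A|B) = 0.2795


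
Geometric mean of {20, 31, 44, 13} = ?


Product = 20 × 31 × 44 × 13 = 354640
GM = 354640^(1/4) = 24.4032

GM = 24.4032


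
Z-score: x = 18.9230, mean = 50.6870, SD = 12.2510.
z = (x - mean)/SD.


z = (18.9230 - 50.6870)/12.2510
= -31.7640/12.2510
= -2.5928

z = -2.5928


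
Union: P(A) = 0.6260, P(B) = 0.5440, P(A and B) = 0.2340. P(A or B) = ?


P(A∪B) = 0.6260 + 0.5440 - 0.2340
= 1.1700 - 0.2340
= 0.9360

P(A∪B) = 0.9360


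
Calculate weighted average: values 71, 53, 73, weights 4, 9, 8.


Numerator = 71*4 + 53*9 + 73*8 = 1345
Denominator = 4 + 9 + 8 = 21
WM = 1345/21 = 64.0476

WM = 64.0476


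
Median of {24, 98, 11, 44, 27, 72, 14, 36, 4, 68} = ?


Sorted: 4, 11, 14, 24, 27, 36, 44, 68, 72, 98
n = 10 (even)
Middle values: 27 and 36
Median = (27+36)/2 = 31.5000

Median = 31.5000


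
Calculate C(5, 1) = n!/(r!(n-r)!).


C(5,1) = 5!/(1! × 4!)
= 120/(1 × 24)
= 5

C(5,1) = 5


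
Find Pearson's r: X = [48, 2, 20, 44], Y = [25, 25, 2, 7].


Mean X = 28.5000, Mean Y = 14.7500
SD X = 18.674849, SD Y = 10.401322
Cov = -20.875000
r = -20.875000/(18.674849*10.401322) = -0.1075

r = -0.1075


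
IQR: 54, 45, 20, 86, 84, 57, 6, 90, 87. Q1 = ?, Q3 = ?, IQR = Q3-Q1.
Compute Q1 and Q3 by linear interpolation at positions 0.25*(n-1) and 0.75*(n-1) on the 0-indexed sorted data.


Sorted: 6, 20, 45, 54, 57, 84, 86, 87, 90
Q1 (25th %ile) = 45.0000
Q3 (75th %ile) = 86.0000
IQR = 86.0000 - 45.0000 = 41.0000

IQR = 41.0000


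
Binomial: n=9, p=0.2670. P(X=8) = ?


C(9,8) = 9
p^8 = 2.582796e-05
(1-p)^1 = 0.733000
P = 9 * 2.582796e-05 * 0.733000 = 0.0002

P(X=8) = 0.0002


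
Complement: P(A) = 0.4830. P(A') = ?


P(not A) = 1 - 0.4830 = 0.5170

P(not A) = 0.5170


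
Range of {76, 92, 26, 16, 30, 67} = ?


Max = 92, Min = 16
Range = 92 - 16 = 76

Range = 76


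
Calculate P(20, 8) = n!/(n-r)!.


P(20,8) = 20!/12!
= 2432902008176640000/479001600
= 5079110400

P(20,8) = 5079110400


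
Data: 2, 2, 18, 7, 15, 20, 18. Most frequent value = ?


Frequencies: 2:2, 7:1, 15:1, 18:2, 20:1
Max frequency = 2
Mode = 2, 18

Mode = 2, 18


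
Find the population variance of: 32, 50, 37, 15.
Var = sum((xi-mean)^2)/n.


Mean = 33.5000
Squared deviations: 2.2500, 272.2500, 12.2500, 342.2500
Sum = 629.0000
Variance = 629.0000/4 = 157.2500

Variance = 157.2500


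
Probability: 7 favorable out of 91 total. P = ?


P = 7/91 = 0.0769

P = 0.0769


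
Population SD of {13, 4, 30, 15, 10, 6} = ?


Mean = 13.0000
Variance = 72.0000
SD = sqrt(72.0000) = 8.4853

SD = 8.4853


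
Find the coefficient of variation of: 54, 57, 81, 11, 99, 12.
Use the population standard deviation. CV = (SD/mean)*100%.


Mean = 52.3333
SD = 32.5559
CV = (32.5559/52.3333)*100 = 62.2088%

CV = 62.2088%


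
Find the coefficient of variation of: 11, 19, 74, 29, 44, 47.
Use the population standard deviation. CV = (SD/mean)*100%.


Mean = 37.3333
SD = 20.7418
CV = (20.7418/37.3333)*100 = 55.5584%

CV = 55.5584%


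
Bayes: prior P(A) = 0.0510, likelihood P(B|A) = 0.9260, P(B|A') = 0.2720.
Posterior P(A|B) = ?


P(B) = P(B|A)*P(A) + P(B|A')*P(A')
= 0.9260*0.0510 + 0.2720*0.9490
= 0.047226 + 0.258128 = 0.305354
P(A|B) = 0.047226/0.305354 = 0.1547

P(A|B) = 0.1547


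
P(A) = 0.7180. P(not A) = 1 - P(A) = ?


P(not A) = 1 - 0.7180 = 0.2820

P(not A) = 0.2820


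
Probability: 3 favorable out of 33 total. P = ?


P = 3/33 = 0.0909

P = 0.0909


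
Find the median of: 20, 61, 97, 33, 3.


Sorted: 3, 20, 33, 61, 97
n = 5 (odd)
Middle value = 33

Median = 33


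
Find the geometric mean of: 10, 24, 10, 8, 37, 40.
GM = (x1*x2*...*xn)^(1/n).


Product = 10 × 24 × 10 × 8 × 37 × 40 = 28416000
GM = 28416000^(1/6) = 17.4687

GM = 17.4687


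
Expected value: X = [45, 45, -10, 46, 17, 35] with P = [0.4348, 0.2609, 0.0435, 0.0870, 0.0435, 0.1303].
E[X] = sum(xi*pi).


E[X] = 45*0.4348 + 45*0.2609 - 10*0.0435 + 46*0.0870 + 17*0.0435 + 35*0.1303
= 19.5660 + 11.7405 - 0.4350 + 4.0020 + 0.7395 + 4.5605
= 40.1735

E[X] = 40.1735


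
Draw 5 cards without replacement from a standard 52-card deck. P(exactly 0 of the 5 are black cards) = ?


Hypergeometric: P(X=0) = C(26,0)·C(26,5) / C(52,5)
= 1 × 65780 / 2598960
= 65780/2598960 = 0.0253

P = 0.0253


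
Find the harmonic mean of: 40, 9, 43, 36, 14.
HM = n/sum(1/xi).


Sum of reciprocals = 1/40 + 1/9 + 1/43 + 1/36 + 1/14 = 0.258573
HM = 5/0.258573 = 19.3369

HM = 19.3369


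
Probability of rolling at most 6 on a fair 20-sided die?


Favorable outcomes (roll ≤ 6): 6
Total outcomes = 20
P = 6/20 = 0.3000

P = 0.3000


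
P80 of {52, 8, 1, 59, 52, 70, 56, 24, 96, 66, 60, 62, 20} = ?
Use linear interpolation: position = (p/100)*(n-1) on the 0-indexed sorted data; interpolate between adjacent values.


Sorted: 1, 8, 20, 24, 52, 52, 56, 59, 60, 62, 66, 70, 96
n = 13
Index = 80/100 * 12 = 9.6000
Lower = data[9] = 62, Upper = data[10] = 66
P80 = 62 + 0.6000*(4) = 64.4000

P80 = 64.4000


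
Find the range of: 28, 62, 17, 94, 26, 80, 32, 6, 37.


Max = 94, Min = 6
Range = 94 - 6 = 88

Range = 88


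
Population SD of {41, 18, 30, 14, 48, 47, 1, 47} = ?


Mean = 30.7500
Variance = 282.4375
SD = sqrt(282.4375) = 16.8059

SD = 16.8059


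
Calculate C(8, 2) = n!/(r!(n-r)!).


C(8,2) = 8!/(2! × 6!)
= 40320/(2 × 720)
= 28

C(8,2) = 28


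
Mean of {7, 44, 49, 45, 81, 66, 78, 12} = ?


Sum = 7 + 44 + 49 + 45 + 81 + 66 + 78 + 12 = 382
n = 8
Mean = 382/8 = 47.7500

Mean = 47.7500


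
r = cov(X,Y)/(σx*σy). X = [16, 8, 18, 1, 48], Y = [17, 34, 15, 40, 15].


Mean X = 18.2000, Mean Y = 24.2000
SD X = 16.079801, SD Y = 10.647065
Cov = -125.640000
r = -125.640000/(16.079801*10.647065) = -0.7339

r = -0.7339


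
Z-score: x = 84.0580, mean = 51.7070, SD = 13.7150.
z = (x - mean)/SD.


z = (84.0580 - 51.7070)/13.7150
= 32.3510/13.7150
= 2.3588

z = 2.3588


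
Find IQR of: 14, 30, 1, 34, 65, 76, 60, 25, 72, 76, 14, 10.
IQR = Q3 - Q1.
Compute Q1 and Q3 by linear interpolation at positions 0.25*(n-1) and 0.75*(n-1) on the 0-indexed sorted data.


Sorted: 1, 10, 14, 14, 25, 30, 34, 60, 65, 72, 76, 76
Q1 (25th %ile) = 14.0000
Q3 (75th %ile) = 66.7500
IQR = 66.7500 - 14.0000 = 52.7500

IQR = 52.7500


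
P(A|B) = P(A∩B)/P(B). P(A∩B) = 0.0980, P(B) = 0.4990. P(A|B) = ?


P(A|B) = 0.0980/0.4990 = 0.1964

P(A|B) = 0.1964


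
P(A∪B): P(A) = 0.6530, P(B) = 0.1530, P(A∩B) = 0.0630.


P(A∪B) = 0.6530 + 0.1530 - 0.0630
= 0.8060 - 0.0630
= 0.7430

P(A∪B) = 0.7430


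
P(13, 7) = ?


P(13,7) = 13!/6!
= 6227020800/720
= 8648640

P(13,7) = 8648640


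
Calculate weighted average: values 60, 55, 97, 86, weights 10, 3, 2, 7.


Numerator = 60*10 + 55*3 + 97*2 + 86*7 = 1561
Denominator = 10 + 3 + 2 + 7 = 22
WM = 1561/22 = 70.9545

WM = 70.9545


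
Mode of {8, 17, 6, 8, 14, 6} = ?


Frequencies: 6:2, 8:2, 14:1, 17:1
Max frequency = 2
Mode = 6, 8

Mode = 6, 8


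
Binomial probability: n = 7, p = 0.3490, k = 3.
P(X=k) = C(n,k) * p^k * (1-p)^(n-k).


C(7,3) = 35
p^3 = 0.042509
(1-p)^4 = 0.179607
P = 35 * 0.042509 * 0.179607 = 0.2672

P(X=3) = 0.2672


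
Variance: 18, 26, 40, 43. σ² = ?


Mean = 31.7500
Squared deviations: 189.0625, 33.0625, 68.0625, 126.5625
Sum = 416.7500
Variance = 416.7500/4 = 104.1875

Variance = 104.1875


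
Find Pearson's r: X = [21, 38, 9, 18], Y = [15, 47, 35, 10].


Mean X = 21.5000, Mean Y = 26.7500
SD X = 10.500000, SD Y = 14.972892
Cov = 73.875000
r = 73.875000/(10.500000*14.972892) = 0.4699

r = 0.4699


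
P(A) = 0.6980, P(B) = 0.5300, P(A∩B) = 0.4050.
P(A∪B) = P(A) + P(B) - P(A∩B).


P(A∪B) = 0.6980 + 0.5300 - 0.4050
= 1.2280 - 0.4050
= 0.8230

P(A∪B) = 0.8230


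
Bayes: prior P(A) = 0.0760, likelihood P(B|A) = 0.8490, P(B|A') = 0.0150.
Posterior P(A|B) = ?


P(B) = P(B|A)*P(A) + P(B|A')*P(A')
= 0.8490*0.0760 + 0.0150*0.9240
= 0.064524 + 0.013860 = 0.078384
P(A|B) = 0.064524/0.078384 = 0.8232

P(A|B) = 0.8232


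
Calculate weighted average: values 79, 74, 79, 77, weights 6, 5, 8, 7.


Numerator = 79*6 + 74*5 + 79*8 + 77*7 = 2015
Denominator = 6 + 5 + 8 + 7 = 26
WM = 2015/26 = 77.5000

WM = 77.5000


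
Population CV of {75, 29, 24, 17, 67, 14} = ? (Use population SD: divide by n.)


Mean = 37.6667
SD = 24.1638
CV = (24.1638/37.6667)*100 = 64.1517%

CV = 64.1517%


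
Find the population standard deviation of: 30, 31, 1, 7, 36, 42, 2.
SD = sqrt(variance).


Mean = 21.2857
Variance = 257.6327
SD = sqrt(257.6327) = 16.0509

SD = 16.0509


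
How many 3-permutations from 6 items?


P(6,3) = 6!/3!
= 720/6
= 120

P(6,3) = 120


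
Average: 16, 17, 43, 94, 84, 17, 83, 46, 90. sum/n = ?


Sum = 16 + 17 + 43 + 94 + 84 + 17 + 83 + 46 + 90 = 490
n = 9
Mean = 490/9 = 54.4444

Mean = 54.4444


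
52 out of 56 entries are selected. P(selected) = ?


P = 52/56 = 0.9286

P = 0.9286


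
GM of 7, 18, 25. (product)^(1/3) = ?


Product = 7 × 18 × 25 = 3150
GM = 3150^(1/3) = 14.6590

GM = 14.6590


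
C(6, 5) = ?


C(6,5) = 6!/(5! × 1!)
= 720/(120 × 1)
= 6

C(6,5) = 6


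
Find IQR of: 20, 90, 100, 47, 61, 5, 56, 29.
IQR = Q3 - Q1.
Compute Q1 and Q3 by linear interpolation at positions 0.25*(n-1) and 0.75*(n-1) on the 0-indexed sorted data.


Sorted: 5, 20, 29, 47, 56, 61, 90, 100
Q1 (25th %ile) = 26.7500
Q3 (75th %ile) = 68.2500
IQR = 68.2500 - 26.7500 = 41.5000

IQR = 41.5000


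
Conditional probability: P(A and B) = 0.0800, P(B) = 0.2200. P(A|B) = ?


P(A|B) = 0.0800/0.2200 = 0.3636

P(A|B) = 0.3636


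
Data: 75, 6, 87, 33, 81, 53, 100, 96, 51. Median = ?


Sorted: 6, 33, 51, 53, 75, 81, 87, 96, 100
n = 9 (odd)
Middle value = 75

Median = 75


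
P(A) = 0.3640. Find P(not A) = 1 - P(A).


P(not A) = 1 - 0.3640 = 0.6360

P(not A) = 0.6360


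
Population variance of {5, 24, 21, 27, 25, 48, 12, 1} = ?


Mean = 20.3750
Squared deviations: 236.3906, 13.1406, 0.3906, 43.8906, 21.3906, 763.1406, 70.1406, 375.3906
Sum = 1523.8750
Variance = 1523.8750/8 = 190.4844

Variance = 190.4844


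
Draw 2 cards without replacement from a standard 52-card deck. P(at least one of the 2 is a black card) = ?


P(at least one) = 1 - P(none)
P(none) = (26/52) × (25/51) = 0.245098
P(at least one) = 1 - 0.245098 = 0.7549

P = 0.7549


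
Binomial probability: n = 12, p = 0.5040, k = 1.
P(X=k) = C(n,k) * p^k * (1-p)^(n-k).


C(12,1) = 12
p^1 = 0.504000
(1-p)^11 = 0.000447
P = 12 * 0.504000 * 0.000447 = 0.0027

P(X=1) = 0.0027


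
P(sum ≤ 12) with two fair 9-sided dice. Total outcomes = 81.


Total outcomes = 9×9 = 81
Favorable (sum ≤ 12): 60
P = 60/81 = 0.7407

P = 0.7407


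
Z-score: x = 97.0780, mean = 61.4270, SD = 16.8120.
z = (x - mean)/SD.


z = (97.0780 - 61.4270)/16.8120
= 35.6510/16.8120
= 2.1206

z = 2.1206


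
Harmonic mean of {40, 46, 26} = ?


Sum of reciprocals = 1/40 + 1/46 + 1/26 = 0.085201
HM = 3/0.085201 = 35.2110

HM = 35.2110


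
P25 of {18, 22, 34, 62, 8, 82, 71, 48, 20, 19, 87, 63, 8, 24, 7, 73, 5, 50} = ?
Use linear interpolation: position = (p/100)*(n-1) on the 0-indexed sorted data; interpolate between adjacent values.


Sorted: 5, 7, 8, 8, 18, 19, 20, 22, 24, 34, 48, 50, 62, 63, 71, 73, 82, 87
n = 18
Index = 25/100 * 17 = 4.2500
Lower = data[4] = 18, Upper = data[5] = 19
P25 = 18 + 0.2500*(1) = 18.2500

P25 = 18.2500


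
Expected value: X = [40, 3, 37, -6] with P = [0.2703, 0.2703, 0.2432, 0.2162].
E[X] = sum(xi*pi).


E[X] = 40*0.2703 + 3*0.2703 + 37*0.2432 - 6*0.2162
= 10.8120 + 0.8109 + 8.9984 - 1.2972
= 19.3241

E[X] = 19.3241


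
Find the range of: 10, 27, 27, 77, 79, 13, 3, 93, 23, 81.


Max = 93, Min = 3
Range = 93 - 3 = 90

Range = 90


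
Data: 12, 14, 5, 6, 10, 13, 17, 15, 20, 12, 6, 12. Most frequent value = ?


Frequencies: 5:1, 6:2, 10:1, 12:3, 13:1, 14:1, 15:1, 17:1, 20:1
Max frequency = 3
Mode = 12

Mode = 12


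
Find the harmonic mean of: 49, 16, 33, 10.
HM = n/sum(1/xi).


Sum of reciprocals = 1/49 + 1/16 + 1/33 + 1/10 = 0.213211
HM = 4/0.213211 = 18.7607

HM = 18.7607


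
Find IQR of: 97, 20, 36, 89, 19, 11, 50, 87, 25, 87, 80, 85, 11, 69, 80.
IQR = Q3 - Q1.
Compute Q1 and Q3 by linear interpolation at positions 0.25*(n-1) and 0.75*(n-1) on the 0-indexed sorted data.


Sorted: 11, 11, 19, 20, 25, 36, 50, 69, 80, 80, 85, 87, 87, 89, 97
Q1 (25th %ile) = 22.5000
Q3 (75th %ile) = 86.0000
IQR = 86.0000 - 22.5000 = 63.5000

IQR = 63.5000


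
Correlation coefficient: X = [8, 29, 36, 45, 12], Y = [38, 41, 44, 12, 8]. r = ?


Mean X = 26.0000, Mean Y = 28.6000
SD X = 14.071247, SD Y = 15.357083
Cov = -1.000000
r = -1.000000/(14.071247*15.357083) = -0.0046

r = -0.0046


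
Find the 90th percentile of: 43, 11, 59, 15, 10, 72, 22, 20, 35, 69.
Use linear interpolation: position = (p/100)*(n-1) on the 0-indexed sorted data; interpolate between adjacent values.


Sorted: 10, 11, 15, 20, 22, 35, 43, 59, 69, 72
n = 10
Index = 90/100 * 9 = 8.1000
Lower = data[8] = 69, Upper = data[9] = 72
P90 = 69 + 0.1000*(3) = 69.3000

P90 = 69.3000


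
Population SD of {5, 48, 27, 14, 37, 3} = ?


Mean = 22.3333
Variance = 273.2222
SD = sqrt(273.2222) = 16.5294

SD = 16.5294


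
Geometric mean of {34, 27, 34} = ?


Product = 34 × 27 × 34 = 31212
GM = 31212^(1/3) = 31.4853

GM = 31.4853


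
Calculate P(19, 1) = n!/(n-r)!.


P(19,1) = 19!/18!
= 121645100408832000/6402373705728000
= 19

P(19,1) = 19


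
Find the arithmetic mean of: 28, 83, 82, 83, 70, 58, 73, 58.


Sum = 28 + 83 + 82 + 83 + 70 + 58 + 73 + 58 = 535
n = 8
Mean = 535/8 = 66.8750

Mean = 66.8750


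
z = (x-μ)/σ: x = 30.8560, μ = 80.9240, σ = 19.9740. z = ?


z = (30.8560 - 80.9240)/19.9740
= -50.0680/19.9740
= -2.5067

z = -2.5067


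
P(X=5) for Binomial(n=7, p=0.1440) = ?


C(7,5) = 21
p^5 = 6.191736e-05
(1-p)^2 = 0.732736
P = 21 * 6.191736e-05 * 0.732736 = 0.0010

P(X=5) = 0.0010


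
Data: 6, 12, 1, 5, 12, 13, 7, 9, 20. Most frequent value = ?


Frequencies: 1:1, 5:1, 6:1, 7:1, 9:1, 12:2, 13:1, 20:1
Max frequency = 2
Mode = 12

Mode = 12


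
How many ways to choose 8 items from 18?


C(18,8) = 18!/(8! × 10!)
= 6402373705728000/(40320 × 3628800)
= 43758

C(18,8) = 43758


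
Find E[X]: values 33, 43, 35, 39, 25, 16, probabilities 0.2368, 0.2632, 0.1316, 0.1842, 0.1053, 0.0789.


E[X] = 33*0.2368 + 43*0.2632 + 35*0.1316 + 39*0.1842 + 25*0.1053 + 16*0.0789
= 7.8144 + 11.3176 + 4.6060 + 7.1838 + 2.6325 + 1.2624
= 34.8167

E[X] = 34.8167


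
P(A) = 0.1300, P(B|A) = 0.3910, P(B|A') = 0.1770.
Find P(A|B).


P(B) = P(B|A)*P(A) + P(B|A')*P(A')
= 0.3910*0.1300 + 0.1770*0.8700
= 0.050830 + 0.153990 = 0.204820
P(A|B) = 0.050830/0.204820 = 0.2482

P(A|B) = 0.2482


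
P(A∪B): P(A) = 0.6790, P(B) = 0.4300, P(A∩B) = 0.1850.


P(A∪B) = 0.6790 + 0.4300 - 0.1850
= 1.1090 - 0.1850
= 0.9240

P(A∪B) = 0.9240


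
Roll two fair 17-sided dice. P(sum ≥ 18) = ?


Total outcomes = 17×17 = 289
Favorable (sum ≥ 18): 153
P = 153/289 = 0.5294

P = 0.5294


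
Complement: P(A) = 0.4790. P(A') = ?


P(not A) = 1 - 0.4790 = 0.5210

P(not A) = 0.5210


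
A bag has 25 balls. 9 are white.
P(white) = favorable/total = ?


P = 9/25 = 0.3600

P = 0.3600


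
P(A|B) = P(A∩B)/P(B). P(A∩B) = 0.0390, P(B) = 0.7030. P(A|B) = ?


P(A|B) = 0.0390/0.7030 = 0.0555

P(A|B) = 0.0555


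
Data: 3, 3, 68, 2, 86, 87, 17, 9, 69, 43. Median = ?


Sorted: 2, 3, 3, 9, 17, 43, 68, 69, 86, 87
n = 10 (even)
Middle values: 17 and 43
Median = (17+43)/2 = 30.0000

Median = 30.0000


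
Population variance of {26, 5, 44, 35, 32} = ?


Mean = 28.4000
Squared deviations: 5.7600, 547.5600, 243.3600, 43.5600, 12.9600
Sum = 853.2000
Variance = 853.2000/5 = 170.6400

Variance = 170.6400


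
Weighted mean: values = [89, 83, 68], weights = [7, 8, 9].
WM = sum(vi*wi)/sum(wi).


Numerator = 89*7 + 83*8 + 68*9 = 1899
Denominator = 7 + 8 + 9 = 24
WM = 1899/24 = 79.1250

WM = 79.1250


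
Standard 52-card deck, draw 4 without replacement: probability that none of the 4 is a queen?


P(no queens) = (48/52) × (47/51) × (46/50) × (45/49)
= 0.7187

P = 0.7187


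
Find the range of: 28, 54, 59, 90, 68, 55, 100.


Max = 100, Min = 28
Range = 100 - 28 = 72

Range = 72


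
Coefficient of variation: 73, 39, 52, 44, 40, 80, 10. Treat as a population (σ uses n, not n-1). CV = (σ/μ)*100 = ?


Mean = 48.2857
SD = 21.6116
CV = (21.6116/48.2857)*100 = 44.7578%

CV = 44.7578%


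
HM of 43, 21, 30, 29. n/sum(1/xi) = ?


Sum of reciprocals = 1/43 + 1/21 + 1/30 + 1/29 = 0.138691
HM = 4/0.138691 = 28.8411

HM = 28.8411


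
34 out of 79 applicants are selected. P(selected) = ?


P = 34/79 = 0.4304

P = 0.4304


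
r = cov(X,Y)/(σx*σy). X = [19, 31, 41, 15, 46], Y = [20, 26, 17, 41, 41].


Mean X = 30.4000, Mean Y = 29.0000
SD X = 12.026637, SD Y = 10.217632
Cov = -4.800000
r = -4.800000/(12.026637*10.217632) = -0.0391

r = -0.0391


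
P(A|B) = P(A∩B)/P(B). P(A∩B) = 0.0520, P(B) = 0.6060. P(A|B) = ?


P(A|B) = 0.0520/0.6060 = 0.0858

P(A|B) = 0.0858


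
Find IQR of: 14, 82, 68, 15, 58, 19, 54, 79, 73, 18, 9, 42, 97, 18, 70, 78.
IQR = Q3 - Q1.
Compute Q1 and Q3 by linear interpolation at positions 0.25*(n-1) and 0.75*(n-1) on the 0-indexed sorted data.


Sorted: 9, 14, 15, 18, 18, 19, 42, 54, 58, 68, 70, 73, 78, 79, 82, 97
Q1 (25th %ile) = 18.0000
Q3 (75th %ile) = 74.2500
IQR = 74.2500 - 18.0000 = 56.2500

IQR = 56.2500


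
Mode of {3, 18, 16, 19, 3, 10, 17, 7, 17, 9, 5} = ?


Frequencies: 3:2, 5:1, 7:1, 9:1, 10:1, 16:1, 17:2, 18:1, 19:1
Max frequency = 2
Mode = 3, 17

Mode = 3, 17


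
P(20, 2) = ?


P(20,2) = 20!/18!
= 2432902008176640000/6402373705728000
= 380

P(20,2) = 380


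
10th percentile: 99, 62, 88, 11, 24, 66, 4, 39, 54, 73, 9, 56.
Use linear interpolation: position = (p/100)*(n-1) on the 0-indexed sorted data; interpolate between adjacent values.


Sorted: 4, 9, 11, 24, 39, 54, 56, 62, 66, 73, 88, 99
n = 12
Index = 10/100 * 11 = 1.1000
Lower = data[1] = 9, Upper = data[2] = 11
P10 = 9 + 0.1000*(2) = 9.2000

P10 = 9.2000


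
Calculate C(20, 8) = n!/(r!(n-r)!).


C(20,8) = 20!/(8! × 12!)
= 2432902008176640000/(40320 × 479001600)
= 125970

C(20,8) = 125970


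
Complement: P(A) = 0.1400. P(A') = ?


P(not A) = 1 - 0.1400 = 0.8600

P(not A) = 0.8600


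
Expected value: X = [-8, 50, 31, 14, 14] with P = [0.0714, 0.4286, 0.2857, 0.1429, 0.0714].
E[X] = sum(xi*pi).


E[X] = -8*0.0714 + 50*0.4286 + 31*0.2857 + 14*0.1429 + 14*0.0714
= -0.5712 + 21.4300 + 8.8567 + 2.0006 + 0.9996
= 32.7157

E[X] = 32.7157


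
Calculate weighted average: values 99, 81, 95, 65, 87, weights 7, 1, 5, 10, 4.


Numerator = 99*7 + 81*1 + 95*5 + 65*10 + 87*4 = 2247
Denominator = 7 + 1 + 5 + 10 + 4 = 27
WM = 2247/27 = 83.2222

WM = 83.2222


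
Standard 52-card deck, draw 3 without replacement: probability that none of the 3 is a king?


P(no kings) = (48/52) × (47/51) × (46/50)
= 0.7826

P = 0.7826


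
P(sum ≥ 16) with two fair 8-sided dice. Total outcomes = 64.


Total outcomes = 8×8 = 64
Favorable (sum ≥ 16): 1
P = 1/64 = 0.0156

P = 0.0156


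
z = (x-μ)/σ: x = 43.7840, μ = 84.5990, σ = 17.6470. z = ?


z = (43.7840 - 84.5990)/17.6470
= -40.8150/17.6470
= -2.3129

z = -2.3129


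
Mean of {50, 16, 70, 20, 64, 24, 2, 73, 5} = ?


Sum = 50 + 16 + 70 + 20 + 64 + 24 + 2 + 73 + 5 = 324
n = 9
Mean = 324/9 = 36.0000

Mean = 36.0000


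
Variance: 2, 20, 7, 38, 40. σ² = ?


Mean = 21.4000
Squared deviations: 376.3600, 1.9600, 207.3600, 275.5600, 345.9600
Sum = 1207.2000
Variance = 1207.2000/5 = 241.4400

Variance = 241.4400


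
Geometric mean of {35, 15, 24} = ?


Product = 35 × 15 × 24 = 12600
GM = 12600^(1/3) = 23.2697

GM = 23.2697


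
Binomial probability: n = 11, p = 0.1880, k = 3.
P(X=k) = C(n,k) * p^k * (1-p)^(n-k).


C(11,3) = 165
p^3 = 0.006645
(1-p)^8 = 0.188994
P = 165 * 0.006645 * 0.188994 = 0.2072

P(X=3) = 0.2072


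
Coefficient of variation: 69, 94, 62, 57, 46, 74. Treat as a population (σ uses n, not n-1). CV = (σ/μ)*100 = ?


Mean = 67.0000
SD = 14.9889
CV = (14.9889/67.0000)*100 = 22.3715%

CV = 22.3715%


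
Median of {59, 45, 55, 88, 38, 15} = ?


Sorted: 15, 38, 45, 55, 59, 88
n = 6 (even)
Middle values: 45 and 55
Median = (45+55)/2 = 50.0000

Median = 50.0000


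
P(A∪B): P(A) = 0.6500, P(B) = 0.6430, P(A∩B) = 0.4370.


P(A∪B) = 0.6500 + 0.6430 - 0.4370
= 1.2930 - 0.4370
= 0.8560

P(A∪B) = 0.8560


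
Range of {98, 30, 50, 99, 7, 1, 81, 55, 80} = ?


Max = 99, Min = 1
Range = 99 - 1 = 98

Range = 98


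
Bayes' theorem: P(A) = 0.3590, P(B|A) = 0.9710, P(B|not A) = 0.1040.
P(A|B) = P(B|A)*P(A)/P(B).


P(B) = P(B|A)*P(A) + P(B|A')*P(A')
= 0.9710*0.3590 + 0.1040*0.6410
= 0.348589 + 0.066664 = 0.415253
P(A|B) = 0.348589/0.415253 = 0.8395

P(A|B) = 0.8395


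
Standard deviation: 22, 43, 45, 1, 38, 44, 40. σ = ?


Mean = 33.2857
Variance = 226.2041
SD = sqrt(226.2041) = 15.0401

SD = 15.0401


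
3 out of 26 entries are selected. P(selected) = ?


P = 3/26 = 0.1154

P = 0.1154


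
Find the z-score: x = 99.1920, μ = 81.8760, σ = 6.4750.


z = (99.1920 - 81.8760)/6.4750
= 17.3160/6.4750
= 2.6743

z = 2.6743


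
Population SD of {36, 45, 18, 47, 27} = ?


Mean = 34.6000
Variance = 119.4400
SD = sqrt(119.4400) = 10.9289

SD = 10.9289


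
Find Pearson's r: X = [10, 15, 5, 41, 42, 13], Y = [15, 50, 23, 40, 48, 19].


Mean X = 21.0000, Mean Y = 32.5000
SD X = 14.821156, SD Y = 14.032700
Cov = 137.166667
r = 137.166667/(14.821156*14.032700) = 0.6595

r = 0.6595


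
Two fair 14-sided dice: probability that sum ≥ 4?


Total outcomes = 14×14 = 196
Favorable (sum ≥ 4): 193
P = 193/196 = 0.9847

P = 0.9847


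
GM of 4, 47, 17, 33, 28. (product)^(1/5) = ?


Product = 4 × 47 × 17 × 33 × 28 = 2953104
GM = 2953104^(1/5) = 19.6814

GM = 19.6814


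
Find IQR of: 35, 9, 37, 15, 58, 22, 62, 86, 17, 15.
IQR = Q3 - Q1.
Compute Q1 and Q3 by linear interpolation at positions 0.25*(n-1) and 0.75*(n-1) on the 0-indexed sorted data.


Sorted: 9, 15, 15, 17, 22, 35, 37, 58, 62, 86
Q1 (25th %ile) = 15.5000
Q3 (75th %ile) = 52.7500
IQR = 52.7500 - 15.5000 = 37.2500

IQR = 37.2500


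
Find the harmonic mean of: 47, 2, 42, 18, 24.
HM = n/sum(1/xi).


Sum of reciprocals = 1/47 + 1/2 + 1/42 + 1/18 + 1/24 = 0.642308
HM = 5/0.642308 = 7.7844

HM = 7.7844


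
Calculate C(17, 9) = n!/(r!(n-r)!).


C(17,9) = 17!/(9! × 8!)
= 355687428096000/(362880 × 40320)
= 24310

C(17,9) = 24310


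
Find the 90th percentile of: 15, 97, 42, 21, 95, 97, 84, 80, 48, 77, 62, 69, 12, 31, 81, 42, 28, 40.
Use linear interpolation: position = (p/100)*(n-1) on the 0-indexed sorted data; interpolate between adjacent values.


Sorted: 12, 15, 21, 28, 31, 40, 42, 42, 48, 62, 69, 77, 80, 81, 84, 95, 97, 97
n = 18
Index = 90/100 * 17 = 15.3000
Lower = data[15] = 95, Upper = data[16] = 97
P90 = 95 + 0.3000*(2) = 95.6000

P90 = 95.6000
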